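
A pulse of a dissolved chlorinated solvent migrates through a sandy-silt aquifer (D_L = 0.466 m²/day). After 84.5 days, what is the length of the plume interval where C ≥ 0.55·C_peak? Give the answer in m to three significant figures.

The plume is Gaussian with σ = √(2Dt) = √(2 × 0.466 × 84.5) = 8.874 m.
C/C_peak = exp(−Δx²/(2σ²)) = 0.55 ⇒ Δx = σ·√(−2 ln 0.55) = 8.874 × 1.093 = 9.699 m.
Width = 2Δx = 19.4 m.

19.4 m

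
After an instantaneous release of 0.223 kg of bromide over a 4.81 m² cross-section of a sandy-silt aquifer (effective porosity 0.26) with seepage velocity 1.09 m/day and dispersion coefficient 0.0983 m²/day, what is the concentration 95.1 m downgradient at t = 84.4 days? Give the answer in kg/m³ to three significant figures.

0.0131 kg/m³

For an instantaneous plane source, C(x,t) = M/(n_e·A·√(4πDt)) · exp(−(x−vt)²/(4Dt)), with n_e·A the pore (flow) area.
Plume center vt = 1.09 × 84.4 = 91.996 m, so the well at 95.1 m is 3.104 m downgradient of the peak.
√(4πDt) = 10.21 m, giving peak height M/(n_e·A·√(4πDt)) = 0.223/(0.26 × 4.81 × 10.21) = 0.01746 kg/m³.
(x−vt)²/(4Dt) = (3.104)²/(4 × 0.0983 × 84.4) = 0.2903; exp(−0.2903) = 0.7480.
C = 0.01746 × 0.7480 = 0.0131 kg/m³.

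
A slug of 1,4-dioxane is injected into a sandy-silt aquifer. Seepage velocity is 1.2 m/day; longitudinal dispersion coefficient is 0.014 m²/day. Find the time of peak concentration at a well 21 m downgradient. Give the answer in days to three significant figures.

17.5 days

For the 1D instantaneous-source solution, setting ∂C/∂t = 0 at fixed x gives v²t² + 2Dt − x² = 0, so t = (√(D² + v²x²) − D)/v².
√(D² + v²x²) = √(0.014² + 1.2² × 21²) = 25.20; v² = 1.44.
t = (25.20 − 0.014)/1.44 = 17.5 days (vs. the pure-advection estimate x/v = 17.5 d).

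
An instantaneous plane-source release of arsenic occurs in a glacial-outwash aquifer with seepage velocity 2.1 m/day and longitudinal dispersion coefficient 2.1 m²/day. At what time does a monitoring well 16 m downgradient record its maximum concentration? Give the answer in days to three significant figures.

For the 1D instantaneous-source solution, setting ∂C/∂t = 0 at fixed x gives v²t² + 2Dt − x² = 0, so t = (√(D² + v²x²) − D)/v².
√(D² + v²x²) = √(2.1² + 2.1² × 16²) = 33.67; v² = 4.41.
t = (33.67 − 2.1)/4.41 = 7.16 days (vs. the pure-advection estimate x/v = 7.62 d).

7.16 days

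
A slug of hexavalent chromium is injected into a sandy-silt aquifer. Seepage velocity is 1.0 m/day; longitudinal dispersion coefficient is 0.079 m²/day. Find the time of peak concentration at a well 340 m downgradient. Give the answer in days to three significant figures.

For the 1D instantaneous-source solution, setting ∂C/∂t = 0 at fixed x gives v²t² + 2Dt − x² = 0, so t = (√(D² + v²x²) − D)/v².
√(D² + v²x²) = √(0.079² + 1.0² × 340²) = 340.0; v² = 1.
t = (340.0 − 0.079)/1 = 340 days (vs. the pure-advection estimate x/v = 340 d).

340 days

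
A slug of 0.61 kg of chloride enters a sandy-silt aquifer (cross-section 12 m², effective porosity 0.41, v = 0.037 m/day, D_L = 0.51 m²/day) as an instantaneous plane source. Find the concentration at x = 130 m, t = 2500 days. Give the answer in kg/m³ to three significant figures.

0.000743 kg/m³

For an instantaneous plane source, C(x,t) = M/(n_e·A·√(4πDt)) · exp(−(x−vt)²/(4Dt)), with n_e·A the pore (flow) area.
Plume center vt = 0.037 × 2500 = 92.5 m, so the well at 130 m is 37.5 m downgradient of the peak.
√(4πDt) = 126.6 m, giving peak height M/(n_e·A·√(4πDt)) = 0.61/(0.41 × 12 × 126.6) = 0.0009793 kg/m³.
(x−vt)²/(4Dt) = (37.5)²/(4 × 0.51 × 2500) = 0.2757; exp(−0.2757) = 0.7590.
C = 0.0009793 × 0.7590 = 0.000743 kg/m³.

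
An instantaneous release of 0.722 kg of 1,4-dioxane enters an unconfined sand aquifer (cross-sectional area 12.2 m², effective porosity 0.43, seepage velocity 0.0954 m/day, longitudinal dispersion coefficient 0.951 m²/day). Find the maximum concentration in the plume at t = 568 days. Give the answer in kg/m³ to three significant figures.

The peak of an instantaneous 1D plume sits at x = vt; there the Gaussian factor is 1 and C_max = M/(n_e·A·√(4πDt)), where n_e·A is the pore area the mass is dissolved in.
√(4πDt) = √(4π × 0.951 × 568) = 82.39 m, so C_max = 0.722/(0.43 × 12.2 × 82.39) = 0.00167 kg/m³.

0.00167 kg/m³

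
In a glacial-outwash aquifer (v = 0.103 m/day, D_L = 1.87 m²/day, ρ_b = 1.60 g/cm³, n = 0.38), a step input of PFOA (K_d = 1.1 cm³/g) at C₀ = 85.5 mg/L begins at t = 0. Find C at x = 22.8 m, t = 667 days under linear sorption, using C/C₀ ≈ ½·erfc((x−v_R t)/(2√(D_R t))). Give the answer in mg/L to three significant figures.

Retardation factor R = 1 + ρ_b·K_d/n = 1 + 1.60 × 1.1/0.38 = 5.632.
Sorption retards both mechanisms: v_R = v/R = 0.01829 m/day, D_R = D/R = 0.3320 m²/day.
v_R·t = 0.01829 × 667 = 12.19943 m; 2√(D_R t) = 29.76 m; argument = (22.8 − 12.19943)/29.76 = 0.3562.
C = C₀ × ½·erfc(0.3562) = 85.5 × 0.3072 = 26.3 mg/L.

26.3 mg/L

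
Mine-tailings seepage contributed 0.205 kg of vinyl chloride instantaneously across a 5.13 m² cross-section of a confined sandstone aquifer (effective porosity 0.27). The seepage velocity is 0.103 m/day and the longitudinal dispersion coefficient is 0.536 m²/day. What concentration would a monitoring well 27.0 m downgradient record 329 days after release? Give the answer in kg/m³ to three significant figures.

0.00294 kg/m³

For an instantaneous plane source, C(x,t) = M/(n_e·A·√(4πDt)) · exp(−(x−vt)²/(4Dt)), with n_e·A the pore (flow) area.
Plume center vt = 0.103 × 329 = 33.887 m, so the well at 27.0 m is 6.887 m upgradient of the peak.
√(4πDt) = 47.07 m, giving peak height M/(n_e·A·√(4πDt)) = 0.205/(0.27 × 5.13 × 47.07) = 0.003144 kg/m³.
(x−vt)²/(4Dt) = (-6.887)²/(4 × 0.536 × 329) = 0.06724; exp(−0.06724) = 0.9350.
C = 0.003144 × 0.9350 = 0.00294 kg/m³.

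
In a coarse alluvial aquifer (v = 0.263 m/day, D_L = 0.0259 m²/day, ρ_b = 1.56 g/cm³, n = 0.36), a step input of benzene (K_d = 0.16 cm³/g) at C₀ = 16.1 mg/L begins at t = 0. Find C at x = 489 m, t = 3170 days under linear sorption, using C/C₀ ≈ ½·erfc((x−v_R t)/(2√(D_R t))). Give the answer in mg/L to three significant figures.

Retardation factor R = 1 + ρ_b·K_d/n = 1 + 1.56 × 0.16/0.36 = 1.693.
Sorption retards both mechanisms: v_R = v/R = 0.1553 m/day, D_R = D/R = 0.01530 m²/day.
v_R·t = 0.1553 × 3170 = 492.301 m; 2√(D_R t) = 13.93 m; argument = (489 − 492.301)/13.93 = -0.2370.
C = C₀ × ½·erfc(-0.2370) = 16.1 × 0.6313 = 10.2 mg/L.

10.2 mg/L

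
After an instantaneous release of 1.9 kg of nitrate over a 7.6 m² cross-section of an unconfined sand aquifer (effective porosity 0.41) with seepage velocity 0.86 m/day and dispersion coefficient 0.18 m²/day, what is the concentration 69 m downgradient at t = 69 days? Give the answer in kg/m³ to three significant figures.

0.00746 kg/m³

For an instantaneous plane source, C(x,t) = M/(n_e·A·√(4πDt)) · exp(−(x−vt)²/(4Dt)), with n_e·A the pore (flow) area.
Plume center vt = 0.86 × 69 = 59.34 m, so the well at 69 m is 9.66 m downgradient of the peak.
√(4πDt) = 12.49 m, giving peak height M/(n_e·A·√(4πDt)) = 1.9/(0.41 × 7.6 × 12.49) = 0.04882 kg/m³.
(x−vt)²/(4Dt) = (9.66)²/(4 × 0.18 × 69) = 1.878; exp(−1.878) = 0.1529.
C = 0.04882 × 0.1529 = 0.00746 kg/m³.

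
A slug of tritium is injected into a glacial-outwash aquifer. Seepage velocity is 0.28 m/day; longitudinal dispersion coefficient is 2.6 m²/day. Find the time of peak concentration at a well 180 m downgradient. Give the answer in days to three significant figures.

611 days

For the 1D instantaneous-source solution, setting ∂C/∂t = 0 at fixed x gives v²t² + 2Dt − x² = 0, so t = (√(D² + v²x²) − D)/v².
√(D² + v²x²) = √(2.6² + 0.28² × 180²) = 50.47; v² = 0.0784.
t = (50.47 − 2.6)/0.0784 = 611 days (vs. the pure-advection estimate x/v = 643 d).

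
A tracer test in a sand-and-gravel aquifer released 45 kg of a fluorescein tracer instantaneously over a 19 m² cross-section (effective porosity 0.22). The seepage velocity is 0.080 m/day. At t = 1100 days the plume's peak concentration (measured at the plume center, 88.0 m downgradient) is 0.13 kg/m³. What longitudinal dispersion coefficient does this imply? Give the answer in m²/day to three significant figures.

0.496 m²/day

At the plume center C_max = M/(n_e·A·√(4πDt)), so D = M²/(4πt·(n_e·A·C_max)²).
n_e·A·C_max = 0.22 × 19 × 0.13 = 0.5434 kg/m.
D = 45²/(4π × 1100 × 0.5434²) = 0.496 m²/day.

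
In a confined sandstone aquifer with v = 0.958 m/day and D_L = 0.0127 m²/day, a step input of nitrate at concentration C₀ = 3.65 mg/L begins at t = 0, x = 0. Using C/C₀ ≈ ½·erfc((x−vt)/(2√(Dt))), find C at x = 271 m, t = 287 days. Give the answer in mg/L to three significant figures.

3.39 mg/L

For a continuous step input, C/C₀ ≈ ½·erfc((x−vt)/(2√(Dt))).
vt = 0.958 × 287 = 274.946 m and 2√(Dt) = 2√(0.0127 × 287) = 3.818 m.
Argument (x−vt)/(2√(Dt)) = (271 − 274.946)/3.818 = -1.034; ½·erfc(-1.034) = 0.9282.
C = 3.65 × 0.9282 = 3.39 mg/L.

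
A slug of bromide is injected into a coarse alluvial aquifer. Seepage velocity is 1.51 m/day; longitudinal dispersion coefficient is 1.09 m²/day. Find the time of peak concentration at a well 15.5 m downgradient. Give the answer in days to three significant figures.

9.80 days

For the 1D instantaneous-source solution, setting ∂C/∂t = 0 at fixed x gives v²t² + 2Dt − x² = 0, so t = (√(D² + v²x²) − D)/v².
√(D² + v²x²) = √(1.09² + 1.51² × 15.5²) = 23.43; v² = 2.2801.
t = (23.43 − 1.09)/2.2801 = 9.80 days (vs. the pure-advection estimate x/v = 10.3 d).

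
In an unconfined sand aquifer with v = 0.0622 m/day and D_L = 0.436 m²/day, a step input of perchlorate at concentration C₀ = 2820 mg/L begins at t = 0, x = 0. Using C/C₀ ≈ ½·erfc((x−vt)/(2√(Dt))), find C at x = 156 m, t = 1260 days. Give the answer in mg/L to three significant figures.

For a continuous step input, C/C₀ ≈ ½·erfc((x−vt)/(2√(Dt))).
vt = 0.0622 × 1260 = 78.372 m and 2√(Dt) = 2√(0.436 × 1260) = 46.88 m.
Argument (x−vt)/(2√(Dt)) = (156 − 78.372)/46.88 = 1.656; ½·erfc(1.656) = 0.009592.
C = 2820 × 0.009592 = 27.0 mg/L.

27.0 mg/L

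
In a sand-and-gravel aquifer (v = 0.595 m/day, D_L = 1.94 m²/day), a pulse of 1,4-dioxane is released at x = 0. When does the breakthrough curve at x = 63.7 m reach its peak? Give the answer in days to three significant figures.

For the 1D instantaneous-source solution, setting ∂C/∂t = 0 at fixed x gives v²t² + 2Dt − x² = 0, so t = (√(D² + v²x²) − D)/v².
√(D² + v²x²) = √(1.94² + 0.595² × 63.7²) = 37.95; v² = 0.354025.
t = (37.95 − 1.94)/0.354025 = 102 days (vs. the pure-advection estimate x/v = 107 d).

102 days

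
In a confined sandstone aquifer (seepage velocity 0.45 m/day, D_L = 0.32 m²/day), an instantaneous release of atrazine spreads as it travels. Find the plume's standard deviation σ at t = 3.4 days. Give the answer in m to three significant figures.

1.48 m

Dispersive spreading gives a Gaussian with σ² = 2Dt; advection only shifts the center.
σ = √(2 × 0.32 × 3.4) = 1.48 m.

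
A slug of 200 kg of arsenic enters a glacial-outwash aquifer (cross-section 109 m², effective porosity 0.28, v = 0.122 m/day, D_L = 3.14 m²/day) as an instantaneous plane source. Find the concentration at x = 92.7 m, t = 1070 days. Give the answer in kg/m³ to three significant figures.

For an instantaneous plane source, C(x,t) = M/(n_e·A·√(4πDt)) · exp(−(x−vt)²/(4Dt)), with n_e·A the pore (flow) area.
Plume center vt = 0.122 × 1070 = 130.54 m, so the well at 92.7 m is 37.84 m upgradient of the peak.
√(4πDt) = 205.5 m, giving peak height M/(n_e·A·√(4πDt)) = 200/(0.28 × 109 × 205.5) = 0.03189 kg/m³.
(x−vt)²/(4Dt) = (-37.84)²/(4 × 3.14 × 1070) = 0.1065; exp(−0.1065) = 0.8990.
C = 0.03189 × 0.8990 = 0.0287 kg/m³.

0.0287 kg/m³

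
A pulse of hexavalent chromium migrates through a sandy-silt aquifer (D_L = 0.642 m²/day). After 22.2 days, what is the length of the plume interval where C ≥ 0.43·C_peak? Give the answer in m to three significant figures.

13.9 m

The plume is Gaussian with σ = √(2Dt) = √(2 × 0.642 × 22.2) = 5.339 m.
C/C_peak = exp(−Δx²/(2σ²)) = 0.43 ⇒ Δx = σ·√(−2 ln 0.43) = 5.339 × 1.299 = 6.935 m.
Width = 2Δx = 13.9 m.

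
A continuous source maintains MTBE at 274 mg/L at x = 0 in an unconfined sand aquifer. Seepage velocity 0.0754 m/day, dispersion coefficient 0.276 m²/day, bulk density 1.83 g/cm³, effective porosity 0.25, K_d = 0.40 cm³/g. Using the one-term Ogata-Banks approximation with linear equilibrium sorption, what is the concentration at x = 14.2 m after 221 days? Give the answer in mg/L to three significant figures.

Retardation factor R = 1 + ρ_b·K_d/n = 1 + 1.83 × 0.40/0.25 = 3.928.
Sorption retards both mechanisms: v_R = v/R = 0.01920 m/day, D_R = D/R = 0.07026 m²/day.
v_R·t = 0.01920 × 221 = 4.2432 m; 2√(D_R t) = 7.881 m; argument = (14.2 − 4.2432)/7.881 = 1.263.
C = C₀ × ½·erfc(1.263) = 274 × 0.03704 = 10.1 mg/L.

10.1 mg/L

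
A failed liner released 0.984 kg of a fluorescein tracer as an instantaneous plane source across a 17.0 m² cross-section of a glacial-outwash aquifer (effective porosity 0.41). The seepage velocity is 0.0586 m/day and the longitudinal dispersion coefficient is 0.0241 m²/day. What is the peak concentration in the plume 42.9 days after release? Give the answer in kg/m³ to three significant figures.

The peak of an instantaneous 1D plume sits at x = vt; there the Gaussian factor is 1 and C_max = M/(n_e·A·√(4πDt)), where n_e·A is the pore area the mass is dissolved in.
√(4πDt) = √(4π × 0.0241 × 42.9) = 3.604 m, so C_max = 0.984/(0.41 × 17.0 × 3.604) = 0.0392 kg/m³.

0.0392 kg/m³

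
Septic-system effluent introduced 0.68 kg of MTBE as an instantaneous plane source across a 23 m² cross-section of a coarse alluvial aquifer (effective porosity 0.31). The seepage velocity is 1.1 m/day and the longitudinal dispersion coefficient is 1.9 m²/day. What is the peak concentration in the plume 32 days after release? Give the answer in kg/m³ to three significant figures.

The peak of an instantaneous 1D plume sits at x = vt; there the Gaussian factor is 1 and C_max = M/(n_e·A·√(4πDt)), where n_e·A is the pore area the mass is dissolved in.
√(4πDt) = √(4π × 1.9 × 32) = 27.64 m, so C_max = 0.68/(0.31 × 23 × 27.64) = 0.00345 kg/m³.

0.00345 kg/m³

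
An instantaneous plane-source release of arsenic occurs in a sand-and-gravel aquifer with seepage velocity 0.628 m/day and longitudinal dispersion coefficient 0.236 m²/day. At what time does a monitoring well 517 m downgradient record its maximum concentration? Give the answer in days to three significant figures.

For the 1D instantaneous-source solution, setting ∂C/∂t = 0 at fixed x gives v²t² + 2Dt − x² = 0, so t = (√(D² + v²x²) − D)/v².
√(D² + v²x²) = √(0.236² + 0.628² × 517²) = 324.7; v² = 0.394384.
t = (324.7 − 0.236)/0.394384 = 823 days (vs. the pure-advection estimate x/v = 823 d).

823 days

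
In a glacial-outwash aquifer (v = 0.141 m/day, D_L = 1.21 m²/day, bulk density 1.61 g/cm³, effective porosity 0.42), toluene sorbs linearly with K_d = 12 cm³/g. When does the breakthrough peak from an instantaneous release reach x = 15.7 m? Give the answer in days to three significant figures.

Retardation factor R = 1 + ρ_b·K_d/n = 1 + 1.61 × 12/0.42 = 47.00.
Sorption retards both mechanisms: v_R = v/R = 0.003000 m/day, D_R = D/R = 0.02574 m²/day.
Peak time from v_R²t² + 2D_R t − x² = 0: t = (√(D_R² + v_R²x²) − D_R)/v_R².
√(D_R² + v_R²x²) = √(0.02574² + 0.003000² × 15.7²) = 0.05367; v_R² = 9.000e-06.
t = (0.05367 − 0.02574)/9.000e-06 = 3100 days.

3100 days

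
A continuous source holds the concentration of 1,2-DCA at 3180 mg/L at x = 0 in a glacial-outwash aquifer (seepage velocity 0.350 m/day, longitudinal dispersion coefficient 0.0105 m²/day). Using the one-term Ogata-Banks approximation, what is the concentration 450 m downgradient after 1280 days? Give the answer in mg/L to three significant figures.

For a continuous step input, C/C₀ ≈ ½·erfc((x−vt)/(2√(Dt))).
vt = 0.350 × 1280 = 448 m and 2√(Dt) = 2√(0.0105 × 1280) = 7.332 m.
Argument (x−vt)/(2√(Dt)) = (450 − 448)/7.332 = 0.2728; ½·erfc(0.2728) = 0.3498.
C = 3180 × 0.3498 = 1110 mg/L.

1110 mg/L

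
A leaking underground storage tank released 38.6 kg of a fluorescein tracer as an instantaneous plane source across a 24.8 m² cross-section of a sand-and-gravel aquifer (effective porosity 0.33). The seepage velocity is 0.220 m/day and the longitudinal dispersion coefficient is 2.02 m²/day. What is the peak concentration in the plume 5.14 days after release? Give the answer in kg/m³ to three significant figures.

The peak of an instantaneous 1D plume sits at x = vt; there the Gaussian factor is 1 and C_max = M/(n_e·A·√(4πDt)), where n_e·A is the pore area the mass is dissolved in.
√(4πDt) = √(4π × 2.02 × 5.14) = 11.42 m, so C_max = 38.6/(0.33 × 24.8 × 11.42) = 0.413 kg/m³.

0.413 kg/m³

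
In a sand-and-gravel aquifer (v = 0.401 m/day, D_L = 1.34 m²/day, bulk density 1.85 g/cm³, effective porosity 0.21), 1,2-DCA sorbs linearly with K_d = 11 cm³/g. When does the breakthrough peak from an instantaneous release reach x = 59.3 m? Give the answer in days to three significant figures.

13700 days

Retardation factor R = 1 + ρ_b·K_d/n = 1 + 1.85 × 11/0.21 = 97.90.
Sorption retards both mechanisms: v_R = v/R = 0.004096 m/day, D_R = D/R = 0.01369 m²/day.
Peak time from v_R²t² + 2D_R t − x² = 0: t = (√(D_R² + v_R²x²) − D_R)/v_R².
√(D_R² + v_R²x²) = √(0.01369² + 0.004096² × 59.3²) = 0.2433; v_R² = 1.678e-05.
t = (0.2433 − 0.01369)/1.678e-05 = 13700 days.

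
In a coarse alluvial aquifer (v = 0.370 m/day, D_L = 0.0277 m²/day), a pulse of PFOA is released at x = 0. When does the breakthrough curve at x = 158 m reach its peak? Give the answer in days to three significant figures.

For the 1D instantaneous-source solution, setting ∂C/∂t = 0 at fixed x gives v²t² + 2Dt − x² = 0, so t = (√(D² + v²x²) − D)/v².
√(D² + v²x²) = √(0.0277² + 0.370² × 158²) = 58.46; v² = 0.1369.
t = (58.46 − 0.0277)/0.1369 = 427 days (vs. the pure-advection estimate x/v = 427 d).

427 days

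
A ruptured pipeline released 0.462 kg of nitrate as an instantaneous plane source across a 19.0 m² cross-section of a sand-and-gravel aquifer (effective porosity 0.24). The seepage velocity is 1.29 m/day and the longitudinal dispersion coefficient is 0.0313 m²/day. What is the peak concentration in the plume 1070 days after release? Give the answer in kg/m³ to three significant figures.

0.00494 kg/m³

The peak of an instantaneous 1D plume sits at x = vt; there the Gaussian factor is 1 and C_max = M/(n_e·A·√(4πDt)), where n_e·A is the pore area the mass is dissolved in.
√(4πDt) = √(4π × 0.0313 × 1070) = 20.51 m, so C_max = 0.462/(0.24 × 19.0 × 20.51) = 0.00494 kg/m³.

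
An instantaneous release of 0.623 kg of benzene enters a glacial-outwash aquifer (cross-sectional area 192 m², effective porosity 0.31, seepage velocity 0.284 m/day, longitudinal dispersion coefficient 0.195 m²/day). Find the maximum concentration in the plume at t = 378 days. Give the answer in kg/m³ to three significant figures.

0.000344 kg/m³

The peak of an instantaneous 1D plume sits at x = vt; there the Gaussian factor is 1 and C_max = M/(n_e·A·√(4πDt)), where n_e·A is the pore area the mass is dissolved in.
√(4πDt) = √(4π × 0.195 × 378) = 30.43 m, so C_max = 0.623/(0.31 × 192 × 30.43) = 0.000344 kg/m³.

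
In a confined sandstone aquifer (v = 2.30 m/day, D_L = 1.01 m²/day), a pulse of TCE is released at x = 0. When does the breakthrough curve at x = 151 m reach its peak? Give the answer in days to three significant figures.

65.5 days

For the 1D instantaneous-source solution, setting ∂C/∂t = 0 at fixed x gives v²t² + 2Dt − x² = 0, so t = (√(D² + v²x²) − D)/v².
√(D² + v²x²) = √(1.01² + 2.30² × 151²) = 347.3; v² = 5.29.
t = (347.3 − 1.01)/5.29 = 65.5 days (vs. the pure-advection estimate x/v = 65.7 d).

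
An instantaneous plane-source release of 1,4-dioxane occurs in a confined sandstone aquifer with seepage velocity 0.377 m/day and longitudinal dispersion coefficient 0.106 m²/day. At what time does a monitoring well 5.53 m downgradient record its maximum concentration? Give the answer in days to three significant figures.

13.9 days

For the 1D instantaneous-source solution, setting ∂C/∂t = 0 at fixed x gives v²t² + 2Dt − x² = 0, so t = (√(D² + v²x²) − D)/v².
√(D² + v²x²) = √(0.106² + 0.377² × 5.53²) = 2.088; v² = 0.142129.
t = (2.088 − 0.106)/0.142129 = 13.9 days (vs. the pure-advection estimate x/v = 14.7 d).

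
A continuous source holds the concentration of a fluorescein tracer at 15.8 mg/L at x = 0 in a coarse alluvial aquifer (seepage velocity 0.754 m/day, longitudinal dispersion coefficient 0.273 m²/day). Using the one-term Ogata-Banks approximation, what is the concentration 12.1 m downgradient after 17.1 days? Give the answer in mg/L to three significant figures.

For a continuous step input, C/C₀ ≈ ½·erfc((x−vt)/(2√(Dt))).
vt = 0.754 × 17.1 = 12.8934 m and 2√(Dt) = 2√(0.273 × 17.1) = 4.321 m.
Argument (x−vt)/(2√(Dt)) = (12.1 − 12.8934)/4.321 = -0.1836; ½·erfc(-0.1836) = 0.6024.
C = 15.8 × 0.6024 = 9.52 mg/L.

9.52 mg/L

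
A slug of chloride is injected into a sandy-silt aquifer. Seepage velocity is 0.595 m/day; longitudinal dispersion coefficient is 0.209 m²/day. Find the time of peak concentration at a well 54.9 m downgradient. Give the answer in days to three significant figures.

91.7 days

For the 1D instantaneous-source solution, setting ∂C/∂t = 0 at fixed x gives v²t² + 2Dt − x² = 0, so t = (√(D² + v²x²) − D)/v².
√(D² + v²x²) = √(0.209² + 0.595² × 54.9²) = 32.67; v² = 0.354025.
t = (32.67 − 0.209)/0.354025 = 91.7 days (vs. the pure-advection estimate x/v = 92.3 d).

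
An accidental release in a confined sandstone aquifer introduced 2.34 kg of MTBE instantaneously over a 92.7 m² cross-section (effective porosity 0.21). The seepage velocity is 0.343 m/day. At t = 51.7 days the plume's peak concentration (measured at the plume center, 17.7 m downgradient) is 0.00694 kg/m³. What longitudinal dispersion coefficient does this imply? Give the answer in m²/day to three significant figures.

At the plume center C_max = M/(n_e·A·√(4πDt)), so D = M²/(4πt·(n_e·A·C_max)²).
n_e·A·C_max = 0.21 × 92.7 × 0.00694 = 0.1351 kg/m.
D = 2.34²/(4π × 51.7 × 0.1351²) = 0.462 m²/day.

0.462 m²/day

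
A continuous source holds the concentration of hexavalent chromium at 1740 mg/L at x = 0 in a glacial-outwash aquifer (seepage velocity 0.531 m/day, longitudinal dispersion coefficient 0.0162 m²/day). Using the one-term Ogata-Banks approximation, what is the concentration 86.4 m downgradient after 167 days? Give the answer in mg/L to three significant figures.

For a continuous step input, C/C₀ ≈ ½·erfc((x−vt)/(2√(Dt))).
vt = 0.531 × 167 = 88.677 m and 2√(Dt) = 2√(0.0162 × 167) = 3.290 m.
Argument (x−vt)/(2√(Dt)) = (86.4 − 88.677)/3.290 = -0.6921; ½·erfc(-0.6921) = 0.8362.
C = 1740 × 0.8362 = 1450 mg/L.

1450 mg/L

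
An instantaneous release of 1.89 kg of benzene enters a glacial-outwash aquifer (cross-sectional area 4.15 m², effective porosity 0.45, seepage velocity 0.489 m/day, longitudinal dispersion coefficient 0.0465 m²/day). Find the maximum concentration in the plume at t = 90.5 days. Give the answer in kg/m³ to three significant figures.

0.139 kg/m³

The peak of an instantaneous 1D plume sits at x = vt; there the Gaussian factor is 1 and C_max = M/(n_e·A·√(4πDt)), where n_e·A is the pore area the mass is dissolved in.
√(4πDt) = √(4π × 0.0465 × 90.5) = 7.272 m, so C_max = 1.89/(0.45 × 4.15 × 7.272) = 0.139 kg/m³.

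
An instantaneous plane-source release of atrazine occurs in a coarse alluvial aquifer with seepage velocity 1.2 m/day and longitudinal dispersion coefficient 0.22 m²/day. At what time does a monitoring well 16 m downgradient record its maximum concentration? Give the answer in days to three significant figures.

13.2 days

For the 1D instantaneous-source solution, setting ∂C/∂t = 0 at fixed x gives v²t² + 2Dt − x² = 0, so t = (√(D² + v²x²) − D)/v².
√(D² + v²x²) = √(0.22² + 1.2² × 16²) = 19.20; v² = 1.44.
t = (19.20 − 0.22)/1.44 = 13.2 days (vs. the pure-advection estimate x/v = 13.3 d).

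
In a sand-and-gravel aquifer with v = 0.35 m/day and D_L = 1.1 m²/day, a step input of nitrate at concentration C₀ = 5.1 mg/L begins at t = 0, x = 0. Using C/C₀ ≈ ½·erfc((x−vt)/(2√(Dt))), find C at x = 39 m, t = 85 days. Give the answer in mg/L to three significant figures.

For a continuous step input, C/C₀ ≈ ½·erfc((x−vt)/(2√(Dt))).
vt = 0.35 × 85 = 29.75 m and 2√(Dt) = 2√(1.1 × 85) = 19.34 m.
Argument (x−vt)/(2√(Dt)) = (39 − 29.75)/19.34 = 0.4783; ½·erfc(0.4783) = 0.2494.
C = 5.1 × 0.2494 = 1.27 mg/L.

1.27 mg/L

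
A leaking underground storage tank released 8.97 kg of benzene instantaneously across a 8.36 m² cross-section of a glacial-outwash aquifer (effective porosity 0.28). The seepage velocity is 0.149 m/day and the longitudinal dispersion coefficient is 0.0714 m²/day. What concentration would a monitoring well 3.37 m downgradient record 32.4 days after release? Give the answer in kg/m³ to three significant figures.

0.565 kg/m³

For an instantaneous plane source, C(x,t) = M/(n_e·A·√(4πDt)) · exp(−(x−vt)²/(4Dt)), with n_e·A the pore (flow) area.
Plume center vt = 0.149 × 32.4 = 4.8276 m, so the well at 3.37 m is 1.4576 m upgradient of the peak.
√(4πDt) = 5.392 m, giving peak height M/(n_e·A·√(4πDt)) = 8.97/(0.28 × 8.36 × 5.392) = 0.7107 kg/m³.
(x−vt)²/(4Dt) = (-1.4576)²/(4 × 0.0714 × 32.4) = 0.2296; exp(−0.2296) = 0.7949.
C = 0.7107 × 0.7949 = 0.565 kg/m³.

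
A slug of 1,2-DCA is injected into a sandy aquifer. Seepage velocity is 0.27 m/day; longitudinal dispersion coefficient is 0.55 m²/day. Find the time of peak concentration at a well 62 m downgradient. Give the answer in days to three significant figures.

For the 1D instantaneous-source solution, setting ∂C/∂t = 0 at fixed x gives v²t² + 2Dt − x² = 0, so t = (√(D² + v²x²) − D)/v².
√(D² + v²x²) = √(0.55² + 0.27² × 62²) = 16.75; v² = 0.0729.
t = (16.75 − 0.55)/0.0729 = 222 days (vs. the pure-advection estimate x/v = 230 d).

222 days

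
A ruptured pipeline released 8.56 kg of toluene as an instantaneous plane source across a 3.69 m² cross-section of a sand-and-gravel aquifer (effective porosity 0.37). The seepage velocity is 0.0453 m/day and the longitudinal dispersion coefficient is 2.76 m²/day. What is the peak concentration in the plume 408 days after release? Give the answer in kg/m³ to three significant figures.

The peak of an instantaneous 1D plume sits at x = vt; there the Gaussian factor is 1 and C_max = M/(n_e·A·√(4πDt)), where n_e·A is the pore area the mass is dissolved in.
√(4πDt) = √(4π × 2.76 × 408) = 119.0 m, so C_max = 8.56/(0.37 × 3.69 × 119.0) = 0.0527 kg/m³.

0.0527 kg/m³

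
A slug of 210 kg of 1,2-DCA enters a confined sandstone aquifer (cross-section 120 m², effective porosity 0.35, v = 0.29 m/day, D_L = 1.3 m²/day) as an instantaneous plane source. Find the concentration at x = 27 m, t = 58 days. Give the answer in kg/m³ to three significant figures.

0.115 kg/m³

For an instantaneous plane source, C(x,t) = M/(n_e·A·√(4πDt)) · exp(−(x−vt)²/(4Dt)), with n_e·A the pore (flow) area.
Plume center vt = 0.29 × 58 = 16.82 m, so the well at 27 m is 10.18 m downgradient of the peak.
√(4πDt) = 30.78 m, giving peak height M/(n_e·A·√(4πDt)) = 210/(0.35 × 120 × 30.78) = 0.1624 kg/m³.
(x−vt)²/(4Dt) = (10.18)²/(4 × 1.3 × 58) = 0.3436; exp(−0.3436) = 0.7092.
C = 0.1624 × 0.7092 = 0.115 kg/m³.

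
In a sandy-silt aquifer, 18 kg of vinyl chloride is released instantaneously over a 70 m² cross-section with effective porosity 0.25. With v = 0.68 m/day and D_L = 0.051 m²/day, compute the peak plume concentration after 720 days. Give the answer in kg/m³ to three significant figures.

0.0479 kg/m³

The peak of an instantaneous 1D plume sits at x = vt; there the Gaussian factor is 1 and C_max = M/(n_e·A·√(4πDt)), where n_e·A is the pore area the mass is dissolved in.
√(4πDt) = √(4π × 0.051 × 720) = 21.48 m, so C_max = 18/(0.25 × 70 × 21.48) = 0.0479 kg/m³.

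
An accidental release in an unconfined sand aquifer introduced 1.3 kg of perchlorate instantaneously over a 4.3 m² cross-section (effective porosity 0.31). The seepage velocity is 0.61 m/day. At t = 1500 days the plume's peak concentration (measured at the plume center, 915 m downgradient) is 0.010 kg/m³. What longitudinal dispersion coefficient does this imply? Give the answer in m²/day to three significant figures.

0.505 m²/day

At the plume center C_max = M/(n_e·A·√(4πDt)), so D = M²/(4πt·(n_e·A·C_max)²).
n_e·A·C_max = 0.31 × 4.3 × 0.010 = 0.01333 kg/m.
D = 1.3²/(4π × 1500 × 0.01333²) = 0.505 m²/day.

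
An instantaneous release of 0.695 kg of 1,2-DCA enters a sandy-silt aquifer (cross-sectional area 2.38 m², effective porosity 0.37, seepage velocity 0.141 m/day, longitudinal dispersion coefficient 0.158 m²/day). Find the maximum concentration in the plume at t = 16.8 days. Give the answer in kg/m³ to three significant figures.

0.137 kg/m³

The peak of an instantaneous 1D plume sits at x = vt; there the Gaussian factor is 1 and C_max = M/(n_e·A·√(4πDt)), where n_e·A is the pore area the mass is dissolved in.
√(4πDt) = √(4π × 0.158 × 16.8) = 5.775 m, so C_max = 0.695/(0.37 × 2.38 × 5.775) = 0.137 kg/m³.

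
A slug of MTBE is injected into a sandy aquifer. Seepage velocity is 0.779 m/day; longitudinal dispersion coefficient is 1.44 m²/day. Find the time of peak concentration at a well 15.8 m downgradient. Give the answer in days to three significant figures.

18.0 days

For the 1D instantaneous-source solution, setting ∂C/∂t = 0 at fixed x gives v²t² + 2Dt − x² = 0, so t = (√(D² + v²x²) − D)/v².
√(D² + v²x²) = √(1.44² + 0.779² × 15.8²) = 12.39; v² = 0.606841.
t = (12.39 − 1.44)/0.606841 = 18.0 days (vs. the pure-advection estimate x/v = 20.3 d).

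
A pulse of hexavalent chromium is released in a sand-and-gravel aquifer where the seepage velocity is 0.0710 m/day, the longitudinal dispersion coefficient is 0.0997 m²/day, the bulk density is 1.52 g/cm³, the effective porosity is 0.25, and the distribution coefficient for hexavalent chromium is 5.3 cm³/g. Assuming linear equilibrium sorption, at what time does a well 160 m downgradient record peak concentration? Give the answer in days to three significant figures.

74200 days

Retardation factor R = 1 + ρ_b·K_d/n = 1 + 1.52 × 5.3/0.25 = 33.22.
Sorption retards both mechanisms: v_R = v/R = 0.002137 m/day, D_R = D/R = 0.003001 m²/day.
Peak time from v_R²t² + 2D_R t − x² = 0: t = (√(D_R² + v_R²x²) − D_R)/v_R².
√(D_R² + v_R²x²) = √(0.003001² + 0.002137² × 160²) = 0.3419; v_R² = 4.567e-06.
t = (0.3419 − 0.003001)/4.567e-06 = 74200 days.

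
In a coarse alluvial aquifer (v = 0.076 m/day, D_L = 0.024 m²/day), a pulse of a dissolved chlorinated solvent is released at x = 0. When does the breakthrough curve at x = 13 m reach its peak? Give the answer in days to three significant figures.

For the 1D instantaneous-source solution, setting ∂C/∂t = 0 at fixed x gives v²t² + 2Dt − x² = 0, so t = (√(D² + v²x²) − D)/v².
√(D² + v²x²) = √(0.024² + 0.076² × 13²) = 0.9883; v² = 0.005776.
t = (0.9883 − 0.024)/0.005776 = 167 days (vs. the pure-advection estimate x/v = 171 d).

167 days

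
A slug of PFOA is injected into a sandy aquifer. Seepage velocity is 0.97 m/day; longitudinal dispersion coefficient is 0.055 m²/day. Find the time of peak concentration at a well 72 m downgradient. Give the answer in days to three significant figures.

For the 1D instantaneous-source solution, setting ∂C/∂t = 0 at fixed x gives v²t² + 2Dt − x² = 0, so t = (√(D² + v²x²) − D)/v².
√(D² + v²x²) = √(0.055² + 0.97² × 72²) = 69.84; v² = 0.9409.
t = (69.84 − 0.055)/0.9409 = 74.2 days (vs. the pure-advection estimate x/v = 74.2 d).

74.2 days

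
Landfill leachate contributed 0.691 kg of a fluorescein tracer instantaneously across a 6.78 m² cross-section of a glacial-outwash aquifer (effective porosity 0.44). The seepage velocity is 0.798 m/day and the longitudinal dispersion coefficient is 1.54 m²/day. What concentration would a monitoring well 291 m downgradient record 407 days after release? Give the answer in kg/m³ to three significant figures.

0.00166 kg/m³

For an instantaneous plane source, C(x,t) = M/(n_e·A·√(4πDt)) · exp(−(x−vt)²/(4Dt)), with n_e·A the pore (flow) area.
Plume center vt = 0.798 × 407 = 324.786 m, so the well at 291 m is 33.786 m upgradient of the peak.
√(4πDt) = 88.75 m, giving peak height M/(n_e·A·√(4πDt)) = 0.691/(0.44 × 6.78 × 88.75) = 0.002610 kg/m³.
(x−vt)²/(4Dt) = (-33.786)²/(4 × 1.54 × 407) = 0.4553; exp(−0.4553) = 0.6343.
C = 0.002610 × 0.6343 = 0.00166 kg/m³.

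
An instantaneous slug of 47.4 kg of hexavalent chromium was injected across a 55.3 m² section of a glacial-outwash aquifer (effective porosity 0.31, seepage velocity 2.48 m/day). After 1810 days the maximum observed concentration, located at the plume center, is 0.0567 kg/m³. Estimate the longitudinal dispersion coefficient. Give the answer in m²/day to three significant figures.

0.105 m²/day

At the plume center C_max = M/(n_e·A·√(4πDt)), so D = M²/(4πt·(n_e·A·C_max)²).
n_e·A·C_max = 0.31 × 55.3 × 0.0567 = 0.9720 kg/m.
D = 47.4²/(4π × 1810 × 0.9720²) = 0.105 m²/day.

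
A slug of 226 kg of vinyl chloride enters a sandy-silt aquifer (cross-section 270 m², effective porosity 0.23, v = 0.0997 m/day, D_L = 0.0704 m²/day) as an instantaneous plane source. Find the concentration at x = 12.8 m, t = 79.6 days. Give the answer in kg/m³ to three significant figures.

0.151 kg/m³

For an instantaneous plane source, C(x,t) = M/(n_e·A·√(4πDt)) · exp(−(x−vt)²/(4Dt)), with n_e·A the pore (flow) area.
Plume center vt = 0.0997 × 79.6 = 7.93612 m, so the well at 12.8 m is 4.86388 m downgradient of the peak.
√(4πDt) = 8.392 m, giving peak height M/(n_e·A·√(4πDt)) = 226/(0.23 × 270 × 8.392) = 0.4337 kg/m³.
(x−vt)²/(4Dt) = (4.86388)²/(4 × 0.0704 × 79.6) = 1.055; exp(−1.055) = 0.3482.
C = 0.4337 × 0.3482 = 0.151 kg/m³.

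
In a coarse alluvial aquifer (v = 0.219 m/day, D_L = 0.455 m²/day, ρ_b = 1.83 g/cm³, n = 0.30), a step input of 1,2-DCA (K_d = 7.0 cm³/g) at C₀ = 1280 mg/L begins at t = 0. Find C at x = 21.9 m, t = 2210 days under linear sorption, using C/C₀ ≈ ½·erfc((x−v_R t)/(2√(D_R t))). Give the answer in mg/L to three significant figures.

70.8 mg/L

Retardation factor R = 1 + ρ_b·K_d/n = 1 + 1.83 × 7.0/0.30 = 43.70.
Sorption retards both mechanisms: v_R = v/R = 0.005011 m/day, D_R = D/R = 0.01041 m²/day.
v_R·t = 0.005011 × 2210 = 11.07431 m; 2√(D_R t) = 9.593 m; argument = (21.9 − 11.07431)/9.593 = 1.128.
C = C₀ × ½·erfc(1.128) = 1280 × 0.05533 = 70.8 mg/L.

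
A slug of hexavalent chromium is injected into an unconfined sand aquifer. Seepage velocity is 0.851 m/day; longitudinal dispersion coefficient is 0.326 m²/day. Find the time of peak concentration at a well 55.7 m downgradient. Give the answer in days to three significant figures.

65.0 days

For the 1D instantaneous-source solution, setting ∂C/∂t = 0 at fixed x gives v²t² + 2Dt − x² = 0, so t = (√(D² + v²x²) − D)/v².
√(D² + v²x²) = √(0.326² + 0.851² × 55.7²) = 47.40; v² = 0.724201.
t = (47.40 − 0.326)/0.724201 = 65.0 days (vs. the pure-advection estimate x/v = 65.5 d).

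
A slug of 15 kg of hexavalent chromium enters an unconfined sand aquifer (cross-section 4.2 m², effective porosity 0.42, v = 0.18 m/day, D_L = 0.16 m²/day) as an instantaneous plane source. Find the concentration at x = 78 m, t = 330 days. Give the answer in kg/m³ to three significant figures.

0.0642 kg/m³

For an instantaneous plane source, C(x,t) = M/(n_e·A·√(4πDt)) · exp(−(x−vt)²/(4Dt)), with n_e·A the pore (flow) area.
Plume center vt = 0.18 × 330 = 59.4 m, so the well at 78 m is 18.6 m downgradient of the peak.
√(4πDt) = 25.76 m, giving peak height M/(n_e·A·√(4πDt)) = 15/(0.42 × 4.2 × 25.76) = 0.3301 kg/m³.
(x−vt)²/(4Dt) = (18.6)²/(4 × 0.16 × 330) = 1.638; exp(−1.638) = 0.1944.
C = 0.3301 × 0.1944 = 0.0642 kg/m³.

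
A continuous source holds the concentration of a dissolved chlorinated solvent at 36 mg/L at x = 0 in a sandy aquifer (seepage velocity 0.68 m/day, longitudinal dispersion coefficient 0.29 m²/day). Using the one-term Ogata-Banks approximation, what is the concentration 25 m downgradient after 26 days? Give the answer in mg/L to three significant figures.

1.07 mg/L

For a continuous step input, C/C₀ ≈ ½·erfc((x−vt)/(2√(Dt))).
vt = 0.68 × 26 = 17.68 m and 2√(Dt) = 2√(0.29 × 26) = 5.492 m.
Argument (x−vt)/(2√(Dt)) = (25 − 17.68)/5.492 = 1.333; ½·erfc(1.333) = 0.02971.
C = 36 × 0.02971 = 1.07 mg/L.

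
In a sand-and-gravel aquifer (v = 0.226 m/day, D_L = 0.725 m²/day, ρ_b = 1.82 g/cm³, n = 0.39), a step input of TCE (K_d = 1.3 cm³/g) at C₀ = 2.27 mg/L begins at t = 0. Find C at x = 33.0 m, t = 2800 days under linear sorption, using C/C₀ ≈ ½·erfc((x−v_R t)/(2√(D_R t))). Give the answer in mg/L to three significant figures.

2.25 mg/L

Retardation factor R = 1 + ρ_b·K_d/n = 1 + 1.82 × 1.3/0.39 = 7.067.
Sorption retards both mechanisms: v_R = v/R = 0.03198 m/day, D_R = D/R = 0.1026 m²/day.
v_R·t = 0.03198 × 2800 = 89.544 m; 2√(D_R t) = 33.90 m; argument = (33.0 − 89.544)/33.90 = -1.668.
C = C₀ × ½·erfc(-1.668) = 2.27 × 0.9908 = 2.25 mg/L.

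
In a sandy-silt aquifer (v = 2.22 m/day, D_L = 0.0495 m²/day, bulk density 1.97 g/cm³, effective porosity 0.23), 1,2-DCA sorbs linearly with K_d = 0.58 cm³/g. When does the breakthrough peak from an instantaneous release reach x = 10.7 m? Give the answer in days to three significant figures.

Retardation factor R = 1 + ρ_b·K_d/n = 1 + 1.97 × 0.58/0.23 = 5.968.
Sorption retards both mechanisms: v_R = v/R = 0.3720 m/day, D_R = D/R = 0.008294 m²/day.
Peak time from v_R²t² + 2D_R t − x² = 0: t = (√(D_R² + v_R²x²) − D_R)/v_R².
√(D_R² + v_R²x²) = √(0.008294² + 0.3720² × 10.7²) = 3.980; v_R² = 0.1384.
t = (3.980 − 0.008294)/0.1384 = 28.7 days.

28.7 days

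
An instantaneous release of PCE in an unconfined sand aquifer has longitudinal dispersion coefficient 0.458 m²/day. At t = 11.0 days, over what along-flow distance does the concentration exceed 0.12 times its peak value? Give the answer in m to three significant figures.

13.1 m

The plume is Gaussian with σ = √(2Dt) = √(2 × 0.458 × 11.0) = 3.174 m.
C/C_peak = exp(−Δx²/(2σ²)) = 0.12 ⇒ Δx = σ·√(−2 ln 0.12) = 3.174 × 2.059 = 6.535 m.
Width = 2Δx = 13.1 m.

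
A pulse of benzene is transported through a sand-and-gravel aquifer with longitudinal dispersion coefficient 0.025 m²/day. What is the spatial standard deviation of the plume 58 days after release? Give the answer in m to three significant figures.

1.70 m

Dispersive spreading gives a Gaussian with σ² = 2Dt; advection only shifts the center.
σ = √(2 × 0.025 × 58) = 1.70 m.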